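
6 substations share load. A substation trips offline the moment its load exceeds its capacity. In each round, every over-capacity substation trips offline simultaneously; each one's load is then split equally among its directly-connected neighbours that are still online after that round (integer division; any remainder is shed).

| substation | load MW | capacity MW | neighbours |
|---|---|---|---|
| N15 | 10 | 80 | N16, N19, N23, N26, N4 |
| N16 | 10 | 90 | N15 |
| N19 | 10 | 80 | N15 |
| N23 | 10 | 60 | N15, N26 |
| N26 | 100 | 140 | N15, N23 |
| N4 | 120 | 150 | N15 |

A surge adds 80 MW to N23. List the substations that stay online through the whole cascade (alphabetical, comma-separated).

N16, N19

Round 1 — N23 at 90 > 60. N23 trips offline.
  N23 sheds 90 MW to N15, N26: 45 each.
    N15: 10+45 = 55 ≤ 80
    N26: 100+45 = 145 > 140
Round 2 — N26 trips offline.
  N26 sheds 145 MW to N15: 145 each.
    N15: 55+145 = 200 > 80
Round 3 — N15 trips offline.
  N15 sheds 200 MW to N16, N19, N4: 66 each (2 lost).
    N16: 10+66 = 76 ≤ 90
    N19: 10+66 = 76 ≤ 80
    N4: 120+66 = 186 > 150
Round 4 — N4 trips offline.
  N4 sheds 186 MW: no online neighbours, lost.
No further trips.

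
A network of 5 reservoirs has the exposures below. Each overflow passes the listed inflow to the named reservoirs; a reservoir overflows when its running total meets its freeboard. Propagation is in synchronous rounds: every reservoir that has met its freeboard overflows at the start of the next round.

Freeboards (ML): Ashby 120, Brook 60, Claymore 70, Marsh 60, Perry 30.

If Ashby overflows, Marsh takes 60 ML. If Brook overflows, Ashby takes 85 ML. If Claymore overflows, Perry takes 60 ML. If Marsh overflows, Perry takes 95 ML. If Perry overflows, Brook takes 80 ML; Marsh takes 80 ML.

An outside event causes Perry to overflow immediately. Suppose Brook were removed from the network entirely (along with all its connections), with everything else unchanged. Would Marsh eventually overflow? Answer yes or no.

yes

With Brook removed:
Round 1 — Perry overflows (initial).
  Marsh: +80 → 80 ≥ 60
Round 2 — Marsh overflows.
No further overflows.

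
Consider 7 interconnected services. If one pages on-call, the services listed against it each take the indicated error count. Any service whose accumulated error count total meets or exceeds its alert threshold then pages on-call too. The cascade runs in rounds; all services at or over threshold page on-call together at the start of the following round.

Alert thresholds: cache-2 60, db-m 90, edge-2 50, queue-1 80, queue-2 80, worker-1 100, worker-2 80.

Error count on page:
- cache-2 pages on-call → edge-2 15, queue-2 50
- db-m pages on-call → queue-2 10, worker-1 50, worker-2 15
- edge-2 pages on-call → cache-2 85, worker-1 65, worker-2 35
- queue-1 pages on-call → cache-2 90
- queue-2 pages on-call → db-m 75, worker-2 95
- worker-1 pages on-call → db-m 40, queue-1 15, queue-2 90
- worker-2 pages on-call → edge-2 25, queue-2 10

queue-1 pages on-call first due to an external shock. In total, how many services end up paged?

Round 1 — queue-1 pages on-call (initial).
  cache-2: +90 → 90 ≥ 60
Round 2 — cache-2 pages on-call.
  edge-2: +15 → 15 < 50
  queue-2: +50 → 50 < 80
No further pages.

2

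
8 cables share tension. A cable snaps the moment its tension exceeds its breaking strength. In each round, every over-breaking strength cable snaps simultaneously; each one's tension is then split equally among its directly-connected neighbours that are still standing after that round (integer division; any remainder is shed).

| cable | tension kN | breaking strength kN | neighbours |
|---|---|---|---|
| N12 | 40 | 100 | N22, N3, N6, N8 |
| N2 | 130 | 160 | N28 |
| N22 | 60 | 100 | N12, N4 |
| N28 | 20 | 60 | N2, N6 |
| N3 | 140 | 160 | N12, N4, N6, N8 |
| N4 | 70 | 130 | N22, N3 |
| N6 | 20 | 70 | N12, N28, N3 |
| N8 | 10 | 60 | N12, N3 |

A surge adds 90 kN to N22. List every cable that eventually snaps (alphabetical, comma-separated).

Round 1 — N22 at 150 > 100. N22 snaps.
  N22 sheds 150 kN to N12, N4: 75 each.
    N12: 40+75 = 115 > 100
    N4: 70+75 = 145 > 130
Round 2 — N12, N4 snap.
  N12 sheds 115 kN to N3, N6, N8: 38 each (1 lost).
    N3: 140+38 = 178 > 160
    N6: 20+38 = 58 ≤ 70
    N8: 10+38 = 48 ≤ 60
  N4 sheds 145 kN to N3: 145 each.
    N3: 178+145 = 323 > 160
Round 3 — N3 snaps.
  N3 sheds 323 kN to N6, N8: 161 each (1 lost).
    N6: 58+161 = 219 > 70
    N8: 48+161 = 209 > 60
Round 4 — N6, N8 snap.
  N6 sheds 219 kN to N28: 219 each.
    N28: 20+219 = 239 > 60
  N8 sheds 209 kN: no online neighbours, lost.
Round 5 — N28 snaps.
  N28 sheds 239 kN to N2: 239 each.
    N2: 130+239 = 369 > 160
Round 6 — N2 snaps.
  N2 sheds 369 kN: no online neighbours, lost.
No further breaks.

N12, N2, N22, N28, N3, N4, N6, N8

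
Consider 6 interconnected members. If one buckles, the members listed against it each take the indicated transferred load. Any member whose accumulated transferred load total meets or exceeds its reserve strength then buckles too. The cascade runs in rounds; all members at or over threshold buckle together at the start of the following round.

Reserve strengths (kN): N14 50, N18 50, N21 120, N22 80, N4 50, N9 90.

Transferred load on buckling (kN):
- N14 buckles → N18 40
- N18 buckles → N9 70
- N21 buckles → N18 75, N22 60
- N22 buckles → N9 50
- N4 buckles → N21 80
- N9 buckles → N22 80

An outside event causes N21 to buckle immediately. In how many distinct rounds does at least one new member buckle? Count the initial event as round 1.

Round 1 — N21 buckles (initial).
  N18: +75 → 75 ≥ 50
  N22: +60 → 60 < 80
Round 2 — N18 buckles.
  N9: +70 → 70 < 90
No further bucklings.

2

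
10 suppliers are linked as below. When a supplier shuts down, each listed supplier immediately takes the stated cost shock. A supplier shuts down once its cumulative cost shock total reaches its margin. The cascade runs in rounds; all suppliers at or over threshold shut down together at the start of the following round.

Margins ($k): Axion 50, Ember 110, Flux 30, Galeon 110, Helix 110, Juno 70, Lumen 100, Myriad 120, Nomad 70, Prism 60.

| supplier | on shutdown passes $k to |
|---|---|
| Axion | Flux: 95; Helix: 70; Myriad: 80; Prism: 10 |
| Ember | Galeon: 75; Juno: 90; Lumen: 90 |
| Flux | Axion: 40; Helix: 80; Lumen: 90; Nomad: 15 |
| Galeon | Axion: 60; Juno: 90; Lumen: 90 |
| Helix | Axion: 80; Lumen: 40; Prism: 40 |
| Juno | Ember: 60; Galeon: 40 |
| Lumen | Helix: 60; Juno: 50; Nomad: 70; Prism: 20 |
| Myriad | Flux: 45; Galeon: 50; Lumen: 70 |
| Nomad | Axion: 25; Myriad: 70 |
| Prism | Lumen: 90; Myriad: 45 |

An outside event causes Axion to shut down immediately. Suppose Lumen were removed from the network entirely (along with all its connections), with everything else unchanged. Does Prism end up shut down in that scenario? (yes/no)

no

With Lumen removed:
Round 1 — Axion shuts down (initial).
  Flux: +95 → 95 ≥ 30
  Helix: +70 → 70 < 110
  Myriad: +80 → 80 < 120
  Prism: +10 → 10 < 60
Round 2 — Flux shuts down.
  Helix: +80 → 150 ≥ 110
  Nomad: +15 → 15 < 70
Round 3 — Helix shuts down.
  Prism: +40 → 50 < 60
No further shutdowns.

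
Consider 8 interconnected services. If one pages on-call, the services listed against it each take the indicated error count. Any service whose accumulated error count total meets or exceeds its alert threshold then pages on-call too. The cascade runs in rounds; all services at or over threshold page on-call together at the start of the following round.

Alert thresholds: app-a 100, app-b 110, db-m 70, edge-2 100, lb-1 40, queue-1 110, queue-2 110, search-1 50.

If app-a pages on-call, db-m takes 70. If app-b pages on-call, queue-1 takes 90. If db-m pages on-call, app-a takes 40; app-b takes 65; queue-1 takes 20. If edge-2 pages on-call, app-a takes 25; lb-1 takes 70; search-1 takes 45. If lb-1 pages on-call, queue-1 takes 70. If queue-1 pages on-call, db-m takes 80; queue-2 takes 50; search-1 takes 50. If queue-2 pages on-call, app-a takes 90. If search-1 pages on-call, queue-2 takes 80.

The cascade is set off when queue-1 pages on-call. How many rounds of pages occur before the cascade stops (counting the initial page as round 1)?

Round 1 — queue-1 pages on-call (initial).
  db-m: +80 → 80 ≥ 70
  queue-2: +50 → 50 < 110
  search-1: +50 → 50 ≥ 50
Round 2 — db-m, search-1 page on-call.
  app-a: +40 → 40 < 100
  app-b: +65 → 65 < 110
  queue-2: +80 → 130 ≥ 110
Round 3 — queue-2 pages on-call.
  app-a: +90 → 130 ≥ 100
Round 4 — app-a pages on-call.
No further pages.

4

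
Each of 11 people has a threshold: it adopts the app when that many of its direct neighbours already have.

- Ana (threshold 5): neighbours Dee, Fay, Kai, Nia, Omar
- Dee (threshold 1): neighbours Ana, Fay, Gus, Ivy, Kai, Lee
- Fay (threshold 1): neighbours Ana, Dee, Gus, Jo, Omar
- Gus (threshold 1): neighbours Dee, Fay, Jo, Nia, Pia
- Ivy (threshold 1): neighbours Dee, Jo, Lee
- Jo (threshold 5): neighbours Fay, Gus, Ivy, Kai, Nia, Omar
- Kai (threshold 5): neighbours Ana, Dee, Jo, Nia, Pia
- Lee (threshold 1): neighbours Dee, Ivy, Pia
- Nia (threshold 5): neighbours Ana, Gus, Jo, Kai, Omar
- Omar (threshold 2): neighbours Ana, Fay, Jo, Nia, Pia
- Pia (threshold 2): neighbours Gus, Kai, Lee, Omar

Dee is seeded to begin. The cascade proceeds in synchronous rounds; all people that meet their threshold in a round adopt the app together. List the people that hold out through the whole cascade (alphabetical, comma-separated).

Round 1 — Dee adopts the app (initial).
Round 2 — checking thresholds:
  Ana: 1 of 5 neighbours < 5, below threshold.
  Fay: 1 of 5 neighbours ≥ 1, adopts the app.
  Gus: 1 of 5 neighbours ≥ 1, adopts the app.
  Ivy: 1 of 3 neighbours ≥ 1, adopts the app.
  Kai: 1 of 5 neighbours < 5, below threshold.
  Lee: 1 of 3 neighbours ≥ 1, adopts the app.
Round 3 — checking thresholds:
  Ana: 2 of 5 neighbours < 5, below threshold.
  Jo: 3 of 6 neighbours < 5, below threshold.
  Kai: 1 of 5 neighbours < 5, below threshold.
  Nia: 1 of 5 neighbours < 5, below threshold.
  Omar: 1 of 5 neighbours < 2, below threshold.
  Pia: 2 of 4 neighbours ≥ 2, adopts the app.
Round 4 — checking thresholds:
  Ana: 2 of 5 neighbours < 5, below threshold.
  Jo: 3 of 6 neighbours < 5, below threshold.
  Kai: 2 of 5 neighbours < 5, below threshold.
  Nia: 1 of 5 neighbours < 5, below threshold.
  Omar: 2 of 5 neighbours ≥ 2, adopts the app.
Round 5 — no new adoptions; cascade stops.

Ana, Jo, Kai, Nia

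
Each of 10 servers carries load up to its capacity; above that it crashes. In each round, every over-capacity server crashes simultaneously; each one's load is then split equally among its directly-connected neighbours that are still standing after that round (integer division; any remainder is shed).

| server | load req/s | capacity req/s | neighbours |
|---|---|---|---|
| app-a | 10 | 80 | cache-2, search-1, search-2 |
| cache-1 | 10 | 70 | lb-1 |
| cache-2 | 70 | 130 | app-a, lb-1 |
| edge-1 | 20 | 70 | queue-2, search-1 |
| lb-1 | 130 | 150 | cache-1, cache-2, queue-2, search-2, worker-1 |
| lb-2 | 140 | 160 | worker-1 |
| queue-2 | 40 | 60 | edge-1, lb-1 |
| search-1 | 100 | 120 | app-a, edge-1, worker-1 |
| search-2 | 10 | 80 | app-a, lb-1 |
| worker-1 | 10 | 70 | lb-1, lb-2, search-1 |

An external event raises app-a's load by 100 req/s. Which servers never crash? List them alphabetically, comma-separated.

Round 1 — app-a at 110 > 80. app-a crashes.
  app-a sheds 110 req/s to cache-2, search-1, search-2: 36 each (2 lost).
    cache-2: 70+36 = 106 ≤ 130
    search-1: 100+36 = 136 > 120
    search-2: 10+36 = 46 ≤ 80
Round 2 — search-1 crashes.
  search-1 sheds 136 req/s to edge-1, worker-1: 68 each.
    edge-1: 20+68 = 88 > 70
    worker-1: 10+68 = 78 > 70
Round 3 — edge-1, worker-1 crash.
  edge-1 sheds 88 req/s to queue-2: 88 each.
    queue-2: 40+88 = 128 > 60
  worker-1 sheds 78 req/s to lb-1, lb-2: 39 each.
    lb-1: 130+39 = 169 > 150
    lb-2: 140+39 = 179 > 160
Round 4 — lb-1, lb-2, queue-2 crash.
  lb-1 sheds 169 req/s to cache-1, cache-2, search-2: 56 each (1 lost).
    cache-1: 10+56 = 66 ≤ 70
    cache-2: 106+56 = 162 > 130
    search-2: 46+56 = 102 > 80
  lb-2 sheds 179 req/s: no online neighbours, lost.
  queue-2 sheds 128 req/s: no online neighbours, lost.
Round 5 — cache-2, search-2 crash.
  cache-2 sheds 162 req/s: no online neighbours, lost.
  search-2 sheds 102 req/s: no online neighbours, lost.
No further crashes.

cache-1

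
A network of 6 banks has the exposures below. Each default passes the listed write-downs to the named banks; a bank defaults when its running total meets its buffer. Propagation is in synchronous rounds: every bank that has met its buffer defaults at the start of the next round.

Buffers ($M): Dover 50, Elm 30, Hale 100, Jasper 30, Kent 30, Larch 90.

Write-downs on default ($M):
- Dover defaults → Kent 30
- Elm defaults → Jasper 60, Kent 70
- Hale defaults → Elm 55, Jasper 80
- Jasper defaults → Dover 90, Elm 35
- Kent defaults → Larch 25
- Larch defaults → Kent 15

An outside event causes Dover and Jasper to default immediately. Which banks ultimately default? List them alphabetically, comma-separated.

Round 1 — Dover, Jasper default (initial).
  Elm: +35 → 35 ≥ 30
  Kent: +30 → 30 ≥ 30
Round 2 — Elm, Kent default.
  Larch: +25 → 25 < 90
No further defaults.

Dover, Elm, Jasper, Kent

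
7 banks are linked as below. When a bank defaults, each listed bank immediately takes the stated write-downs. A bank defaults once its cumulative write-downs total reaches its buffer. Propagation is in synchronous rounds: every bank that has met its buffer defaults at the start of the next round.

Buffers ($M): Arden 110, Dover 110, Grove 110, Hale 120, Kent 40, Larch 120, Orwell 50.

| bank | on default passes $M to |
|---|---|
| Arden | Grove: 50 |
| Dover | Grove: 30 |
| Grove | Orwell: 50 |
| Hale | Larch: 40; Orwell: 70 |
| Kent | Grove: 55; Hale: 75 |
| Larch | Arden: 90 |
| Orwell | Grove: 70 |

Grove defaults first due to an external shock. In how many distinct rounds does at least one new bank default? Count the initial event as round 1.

2

Round 1 — Grove defaults (initial).
  Orwell: +50 → 50 ≥ 50
Round 2 — Orwell defaults.
No further defaults.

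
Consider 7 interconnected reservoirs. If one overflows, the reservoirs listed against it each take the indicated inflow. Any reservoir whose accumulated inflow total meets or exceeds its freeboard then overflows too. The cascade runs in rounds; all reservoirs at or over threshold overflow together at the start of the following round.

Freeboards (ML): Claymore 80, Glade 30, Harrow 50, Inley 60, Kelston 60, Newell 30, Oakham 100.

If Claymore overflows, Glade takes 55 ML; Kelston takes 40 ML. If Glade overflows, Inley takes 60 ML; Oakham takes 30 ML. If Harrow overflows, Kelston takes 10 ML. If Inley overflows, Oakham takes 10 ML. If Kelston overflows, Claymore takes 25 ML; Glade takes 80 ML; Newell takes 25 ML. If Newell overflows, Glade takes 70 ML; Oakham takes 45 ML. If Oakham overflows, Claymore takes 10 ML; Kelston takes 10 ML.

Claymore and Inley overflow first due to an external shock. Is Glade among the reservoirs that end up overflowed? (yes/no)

Round 1 — Claymore, Inley overflow (initial).
  Glade: +55 → 55 ≥ 30
  Kelston: +40 → 40 < 60
  Oakham: +10 → 10 < 100
Round 2 — Glade overflows.
  Oakham: +30 → 40 < 100
No further overflows.

yes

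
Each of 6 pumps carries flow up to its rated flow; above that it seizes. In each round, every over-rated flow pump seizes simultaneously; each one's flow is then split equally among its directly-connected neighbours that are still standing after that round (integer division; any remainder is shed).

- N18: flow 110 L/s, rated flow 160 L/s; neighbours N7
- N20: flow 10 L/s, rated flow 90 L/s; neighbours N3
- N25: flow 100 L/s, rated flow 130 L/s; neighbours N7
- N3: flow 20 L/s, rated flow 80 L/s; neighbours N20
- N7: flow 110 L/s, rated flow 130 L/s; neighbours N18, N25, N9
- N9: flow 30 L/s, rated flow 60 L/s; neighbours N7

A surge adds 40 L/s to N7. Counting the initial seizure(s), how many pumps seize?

Round 1 — N7 at 150 > 130. N7 seizes.
  N7 sheds 150 L/s to N18, N25, N9: 50 each.
    N18: 110+50 = 160 ≤ 160
    N25: 100+50 = 150 > 130
    N9: 30+50 = 80 > 60
Round 2 — N25, N9 seize.
  N25 sheds 150 L/s: no online neighbours, lost.
  N9 sheds 80 L/s: no online neighbours, lost.
No further seizures.

3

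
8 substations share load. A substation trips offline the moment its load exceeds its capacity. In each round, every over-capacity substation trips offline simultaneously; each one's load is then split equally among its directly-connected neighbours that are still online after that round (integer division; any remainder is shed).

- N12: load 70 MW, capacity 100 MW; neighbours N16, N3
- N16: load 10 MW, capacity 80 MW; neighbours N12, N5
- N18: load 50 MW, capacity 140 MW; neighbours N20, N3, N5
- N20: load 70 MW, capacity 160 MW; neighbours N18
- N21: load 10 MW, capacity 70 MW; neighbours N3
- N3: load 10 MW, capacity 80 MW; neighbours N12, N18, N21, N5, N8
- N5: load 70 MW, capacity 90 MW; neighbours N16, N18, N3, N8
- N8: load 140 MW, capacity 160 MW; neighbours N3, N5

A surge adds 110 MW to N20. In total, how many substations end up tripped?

Round 1 — N20 at 180 > 160. N20 trips offline.
  N20 sheds 180 MW to N18: 180 each.
    N18: 50+180 = 230 > 140
Round 2 — N18 trips offline.
  N18 sheds 230 MW to N3, N5: 115 each.
    N3: 10+115 = 125 > 80
    N5: 70+115 = 185 > 90
Round 3 — N3, N5 trip offline.
  N3 sheds 125 MW to N12, N21, N8: 41 each (2 lost).
    N12: 70+41 = 111 > 100
    N21: 10+41 = 51 ≤ 70
    N8: 140+41 = 181 > 160
  N5 sheds 185 MW to N16, N8: 92 each (1 lost).
    N16: 10+92 = 102 > 80
    N8: 181+92 = 273 > 160
Round 4 — N12, N16, N8 trip offline.
  N12 sheds 111 MW: no online neighbours, lost.
  N16 sheds 102 MW: no online neighbours, lost.
  N8 sheds 273 MW: no online neighbours, lost.
No further trips.

7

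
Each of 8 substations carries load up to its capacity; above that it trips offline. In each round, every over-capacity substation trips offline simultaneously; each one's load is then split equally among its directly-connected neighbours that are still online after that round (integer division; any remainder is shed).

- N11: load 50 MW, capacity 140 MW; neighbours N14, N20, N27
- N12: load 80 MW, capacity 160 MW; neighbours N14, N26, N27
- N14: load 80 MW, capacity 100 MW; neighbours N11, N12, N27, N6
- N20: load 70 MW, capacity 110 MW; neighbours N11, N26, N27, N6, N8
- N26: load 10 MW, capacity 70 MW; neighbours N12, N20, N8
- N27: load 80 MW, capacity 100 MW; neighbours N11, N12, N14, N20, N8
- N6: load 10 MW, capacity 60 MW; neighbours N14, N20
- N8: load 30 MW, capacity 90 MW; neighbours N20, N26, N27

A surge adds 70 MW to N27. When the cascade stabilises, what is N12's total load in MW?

Round 1 — N27 at 150 > 100. N27 trips offline.
  N27 sheds 150 MW to N11, N12, N14, N20, N8: 30 each.
    N11: 50+30 = 80 ≤ 140
    N12: 80+30 = 110 ≤ 160
    N14: 80+30 = 110 > 100
    N20: 70+30 = 100 ≤ 110
    N8: 30+30 = 60 ≤ 90
Round 2 — N14 trips offline.
  N14 sheds 110 MW to N11, N12, N6: 36 each (2 lost).
    N11: 80+36 = 116 ≤ 140
    N12: 110+36 = 146 ≤ 160
    N6: 10+36 = 46 ≤ 60
No further trips.

146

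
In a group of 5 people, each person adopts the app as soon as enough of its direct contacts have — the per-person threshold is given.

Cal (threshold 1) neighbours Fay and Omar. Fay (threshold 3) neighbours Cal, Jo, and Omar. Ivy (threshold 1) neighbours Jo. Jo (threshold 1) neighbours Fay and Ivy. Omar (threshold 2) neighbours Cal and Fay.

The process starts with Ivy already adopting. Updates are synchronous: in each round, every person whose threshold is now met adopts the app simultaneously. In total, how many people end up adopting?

2

Round 1 — Ivy adopts the app (initial).
Round 2 — checking thresholds:
  Jo: 1 of 2 neighbours ≥ 1, adopts the app.
Round 3 — no new adoptions; cascade stops.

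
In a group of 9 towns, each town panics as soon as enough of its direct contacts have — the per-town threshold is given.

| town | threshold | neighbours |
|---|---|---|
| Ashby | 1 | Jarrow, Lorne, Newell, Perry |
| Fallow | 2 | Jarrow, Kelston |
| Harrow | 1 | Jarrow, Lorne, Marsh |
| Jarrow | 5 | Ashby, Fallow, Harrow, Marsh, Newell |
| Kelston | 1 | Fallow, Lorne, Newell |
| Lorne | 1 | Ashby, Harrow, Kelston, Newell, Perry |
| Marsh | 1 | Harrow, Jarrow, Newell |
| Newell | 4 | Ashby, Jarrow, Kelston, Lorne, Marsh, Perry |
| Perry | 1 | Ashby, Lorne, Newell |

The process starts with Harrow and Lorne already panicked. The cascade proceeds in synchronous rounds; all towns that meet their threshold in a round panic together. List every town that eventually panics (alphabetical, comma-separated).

Ashby, Harrow, Kelston, Lorne, Marsh, Newell, Perry

Round 1 — Harrow, Lorne panic (initial).
Round 2 — checking thresholds:
  Ashby: 1 of 4 neighbours ≥ 1, panics.
  Jarrow: 1 of 5 neighbours < 5, holds.
  Kelston: 1 of 3 neighbours ≥ 1, panics.
  Marsh: 1 of 3 neighbours ≥ 1, panics.
  Newell: 1 of 6 neighbours < 4, holds.
  Perry: 1 of 3 neighbours ≥ 1, panics.
Round 3 — checking thresholds:
  Fallow: 1 of 2 neighbours < 2, holds.
  Jarrow: 3 of 5 neighbours < 5, holds.
  Newell: 5 of 6 neighbours ≥ 4, panics.
Round 4 — no new panics; cascade stops.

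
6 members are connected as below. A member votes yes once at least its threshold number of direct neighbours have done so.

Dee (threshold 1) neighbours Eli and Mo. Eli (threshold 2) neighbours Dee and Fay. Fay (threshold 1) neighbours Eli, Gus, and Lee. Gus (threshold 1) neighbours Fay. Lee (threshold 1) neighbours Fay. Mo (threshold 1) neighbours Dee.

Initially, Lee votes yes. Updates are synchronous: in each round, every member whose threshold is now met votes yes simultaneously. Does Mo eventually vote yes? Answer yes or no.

Round 1 — Lee votes yes (initial).
Round 2 — checking thresholds:
  Fay: 1 of 3 neighbours ≥ 1, votes yes.
Round 3 — checking thresholds:
  Eli: 1 of 2 neighbours < 2, below threshold.
  Gus: 1 of 1 neighbours ≥ 1, votes yes.
Round 4 — no new yes votes; cascade stops.

no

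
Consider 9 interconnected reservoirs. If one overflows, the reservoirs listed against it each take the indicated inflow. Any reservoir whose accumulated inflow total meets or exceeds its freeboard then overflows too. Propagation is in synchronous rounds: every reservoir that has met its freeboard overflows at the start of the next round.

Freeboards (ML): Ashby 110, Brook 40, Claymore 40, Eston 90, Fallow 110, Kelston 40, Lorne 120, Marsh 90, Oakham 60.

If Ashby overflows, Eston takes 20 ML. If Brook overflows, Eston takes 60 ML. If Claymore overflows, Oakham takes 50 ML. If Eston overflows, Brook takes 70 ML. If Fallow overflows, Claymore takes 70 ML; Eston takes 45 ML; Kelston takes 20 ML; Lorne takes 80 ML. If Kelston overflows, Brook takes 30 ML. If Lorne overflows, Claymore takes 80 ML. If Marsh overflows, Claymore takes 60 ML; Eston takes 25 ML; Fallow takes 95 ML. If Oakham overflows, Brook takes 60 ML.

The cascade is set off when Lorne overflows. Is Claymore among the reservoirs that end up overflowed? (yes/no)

yes

Round 1 — Lorne overflows (initial).
  Claymore: +80 → 80 ≥ 40
Round 2 — Claymore overflows.
  Oakham: +50 → 50 < 60
No further overflows.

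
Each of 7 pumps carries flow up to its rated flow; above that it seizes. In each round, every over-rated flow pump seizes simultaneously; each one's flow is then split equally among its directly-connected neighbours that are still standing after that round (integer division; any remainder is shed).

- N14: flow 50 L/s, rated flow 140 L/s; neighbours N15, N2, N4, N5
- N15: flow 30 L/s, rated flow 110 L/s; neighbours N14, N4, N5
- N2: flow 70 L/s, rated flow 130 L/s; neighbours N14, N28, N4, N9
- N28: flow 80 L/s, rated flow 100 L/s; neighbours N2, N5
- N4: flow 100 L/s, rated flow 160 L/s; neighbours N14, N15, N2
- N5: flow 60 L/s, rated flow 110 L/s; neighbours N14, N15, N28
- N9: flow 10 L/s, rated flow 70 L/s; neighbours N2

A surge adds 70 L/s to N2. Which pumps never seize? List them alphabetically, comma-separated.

N9

Round 1 — N2 at 140 > 130. N2 seizes.
  N2 sheds 140 L/s to N14, N28, N4, N9: 35 each.
    N14: 50+35 = 85 ≤ 140
    N28: 80+35 = 115 > 100
    N4: 100+35 = 135 ≤ 160
    N9: 10+35 = 45 ≤ 70
Round 2 — N28 seizes.
  N28 sheds 115 L/s to N5: 115 each.
    N5: 60+115 = 175 > 110
Round 3 — N5 seizes.
  N5 sheds 175 L/s to N14, N15: 87 each (1 lost).
    N14: 85+87 = 172 > 140
    N15: 30+87 = 117 > 110
Round 4 — N14, N15 seize.
  N14 sheds 172 L/s to N4: 172 each.
    N4: 135+172 = 307 > 160
  N15 sheds 117 L/s to N4: 117 each.
    N4: 307+117 = 424 > 160
Round 5 — N4 seizes.
  N4 sheds 424 L/s: no online neighbours, lost.
No further seizures.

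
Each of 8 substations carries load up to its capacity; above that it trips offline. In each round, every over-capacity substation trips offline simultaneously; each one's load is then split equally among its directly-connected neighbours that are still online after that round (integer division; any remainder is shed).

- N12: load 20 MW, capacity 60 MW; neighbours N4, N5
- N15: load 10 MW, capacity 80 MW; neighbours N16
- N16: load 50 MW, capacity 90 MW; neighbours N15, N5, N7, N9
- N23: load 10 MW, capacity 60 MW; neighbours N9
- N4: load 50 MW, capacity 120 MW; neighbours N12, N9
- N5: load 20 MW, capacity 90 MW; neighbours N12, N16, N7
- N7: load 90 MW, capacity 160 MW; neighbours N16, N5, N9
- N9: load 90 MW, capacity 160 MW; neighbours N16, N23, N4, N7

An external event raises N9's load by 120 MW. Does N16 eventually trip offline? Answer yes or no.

Round 1 — N9 at 210 > 160. N9 trips offline.
  N9 sheds 210 MW to N16, N23, N4, N7: 52 each (2 lost).
    N16: 50+52 = 102 > 90
    N23: 10+52 = 62 > 60
    N4: 50+52 = 102 ≤ 120
    N7: 90+52 = 142 ≤ 160
Round 2 — N16, N23 trip offline.
  N16 sheds 102 MW to N15, N5, N7: 34 each.
    N15: 10+34 = 44 ≤ 80
    N5: 20+34 = 54 ≤ 90
    N7: 142+34 = 176 > 160
  N23 sheds 62 MW: no online neighbours, lost.
Round 3 — N7 trips offline.
  N7 sheds 176 MW to N5: 176 each.
    N5: 54+176 = 230 > 90
Round 4 — N5 trips offline.
  N5 sheds 230 MW to N12: 230 each.
    N12: 20+230 = 250 > 60
Round 5 — N12 trips offline.
  N12 sheds 250 MW to N4: 250 each.
    N4: 102+250 = 352 > 120
Round 6 — N4 trips offline.
  N4 sheds 352 MW: no online neighbours, lost.
No further trips.

yes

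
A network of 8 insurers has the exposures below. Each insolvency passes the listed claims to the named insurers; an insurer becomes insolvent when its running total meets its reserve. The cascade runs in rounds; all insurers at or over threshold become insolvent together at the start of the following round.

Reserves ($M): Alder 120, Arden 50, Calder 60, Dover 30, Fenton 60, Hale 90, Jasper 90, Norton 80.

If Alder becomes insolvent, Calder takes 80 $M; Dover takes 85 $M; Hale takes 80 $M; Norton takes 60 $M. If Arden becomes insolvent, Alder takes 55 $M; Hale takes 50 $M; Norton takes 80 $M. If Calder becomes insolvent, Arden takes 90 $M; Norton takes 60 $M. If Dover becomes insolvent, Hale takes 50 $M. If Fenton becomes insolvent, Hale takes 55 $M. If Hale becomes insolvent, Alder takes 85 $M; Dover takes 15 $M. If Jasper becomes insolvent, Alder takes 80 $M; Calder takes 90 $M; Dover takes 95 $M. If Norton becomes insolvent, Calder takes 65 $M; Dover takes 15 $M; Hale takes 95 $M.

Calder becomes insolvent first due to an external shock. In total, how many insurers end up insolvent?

Round 1 — Calder becomes insolvent (initial).
  Arden: +90 → 90 ≥ 50
  Norton: +60 → 60 < 80
Round 2 — Arden becomes insolvent.
  Alder: +55 → 55 < 120
  Hale: +50 → 50 < 90
  Norton: +80 → 140 ≥ 80
Round 3 — Norton becomes insolvent.
  Dover: +15 → 15 < 30
  Hale: +95 → 145 ≥ 90
Round 4 — Hale becomes insolvent.
  Alder: +85 → 140 ≥ 120
  Dover: +15 → 30 ≥ 30
Round 5 — Alder, Dover become insolvent.
No further insolvencies.

6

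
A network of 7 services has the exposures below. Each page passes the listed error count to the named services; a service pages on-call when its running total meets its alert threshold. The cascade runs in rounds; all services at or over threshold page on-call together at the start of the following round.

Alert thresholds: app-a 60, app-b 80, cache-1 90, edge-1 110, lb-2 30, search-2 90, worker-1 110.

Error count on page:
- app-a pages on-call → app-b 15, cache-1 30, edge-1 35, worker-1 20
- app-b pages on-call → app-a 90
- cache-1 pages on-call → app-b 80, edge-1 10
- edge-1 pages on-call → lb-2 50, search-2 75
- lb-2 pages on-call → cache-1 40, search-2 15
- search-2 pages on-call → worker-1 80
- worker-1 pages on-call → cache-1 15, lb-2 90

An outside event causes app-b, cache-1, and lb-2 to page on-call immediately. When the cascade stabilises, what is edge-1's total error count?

Round 1 — app-b, cache-1, lb-2 page on-call (initial).
  app-a: +90 → 90 ≥ 60
  edge-1: +10 → 10 < 110
  search-2: +15 → 15 < 90
Round 2 — app-a pages on-call.
  edge-1: +35 → 45 < 110
  worker-1: +20 → 20 < 110
No further pages.

45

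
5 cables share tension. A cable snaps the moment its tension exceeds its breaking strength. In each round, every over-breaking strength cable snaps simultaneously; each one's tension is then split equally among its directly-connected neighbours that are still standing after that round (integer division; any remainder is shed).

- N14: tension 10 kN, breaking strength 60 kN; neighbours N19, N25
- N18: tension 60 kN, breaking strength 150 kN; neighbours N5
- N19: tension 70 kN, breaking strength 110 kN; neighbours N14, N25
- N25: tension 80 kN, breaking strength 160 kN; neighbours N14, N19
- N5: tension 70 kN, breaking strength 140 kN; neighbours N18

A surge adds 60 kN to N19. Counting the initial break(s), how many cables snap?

3

Round 1 — N19 at 130 > 110. N19 snaps.
  N19 sheds 130 kN to N14, N25: 65 each.
    N14: 10+65 = 75 > 60
    N25: 80+65 = 145 ≤ 160
Round 2 — N14 snaps.
  N14 sheds 75 kN to N25: 75 each.
    N25: 145+75 = 220 > 160
Round 3 — N25 snaps.
  N25 sheds 220 kN: no online neighbours, lost.
No further breaks.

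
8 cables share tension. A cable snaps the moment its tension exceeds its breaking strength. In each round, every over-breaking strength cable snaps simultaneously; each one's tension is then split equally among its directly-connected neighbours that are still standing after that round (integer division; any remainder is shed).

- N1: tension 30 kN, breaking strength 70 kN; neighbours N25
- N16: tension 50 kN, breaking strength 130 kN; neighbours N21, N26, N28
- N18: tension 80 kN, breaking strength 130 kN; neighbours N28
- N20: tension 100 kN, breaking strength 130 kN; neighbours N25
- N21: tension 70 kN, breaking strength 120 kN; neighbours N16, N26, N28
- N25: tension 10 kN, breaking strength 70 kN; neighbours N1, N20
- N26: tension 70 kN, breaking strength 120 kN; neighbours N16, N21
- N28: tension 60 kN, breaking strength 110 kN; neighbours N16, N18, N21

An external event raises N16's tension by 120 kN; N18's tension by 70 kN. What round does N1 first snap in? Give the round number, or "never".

never

Round 1 — N16 at 170 > 130; N18 at 150 > 130. N16, N18 snap.
  N16 sheds 170 kN to N21, N26, N28: 56 each (2 lost).
    N21: 70+56 = 126 > 120
    N26: 70+56 = 126 > 120
    N28: 60+56 = 116 > 110
  N18 sheds 150 kN to N28: 150 each.
    N28: 116+150 = 266 > 110
Round 2 — N21, N26, N28 snap.
  N21 sheds 126 kN: no online neighbours, lost.
  N26 sheds 126 kN: no online neighbours, lost.
  N28 sheds 266 kN: no online neighbours, lost.
No further breaks.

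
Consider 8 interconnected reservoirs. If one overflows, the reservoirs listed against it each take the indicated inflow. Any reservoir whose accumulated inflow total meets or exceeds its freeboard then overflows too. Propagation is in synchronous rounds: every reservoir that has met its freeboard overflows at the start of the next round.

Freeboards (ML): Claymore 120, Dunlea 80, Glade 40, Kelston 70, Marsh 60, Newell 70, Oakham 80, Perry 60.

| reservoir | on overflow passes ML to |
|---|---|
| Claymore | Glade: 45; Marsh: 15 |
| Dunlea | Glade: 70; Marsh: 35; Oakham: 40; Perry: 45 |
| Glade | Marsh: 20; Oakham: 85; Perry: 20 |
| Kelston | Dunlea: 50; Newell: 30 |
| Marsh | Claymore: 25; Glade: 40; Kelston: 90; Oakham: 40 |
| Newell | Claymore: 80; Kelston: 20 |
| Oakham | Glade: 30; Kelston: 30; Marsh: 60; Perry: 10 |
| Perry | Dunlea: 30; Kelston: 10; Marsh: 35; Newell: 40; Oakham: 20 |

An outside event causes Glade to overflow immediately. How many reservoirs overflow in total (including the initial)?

Round 1 — Glade overflows (initial).
  Marsh: +20 → 20 < 60
  Oakham: +85 → 85 ≥ 80
  Perry: +20 → 20 < 60
Round 2 — Oakham overflows.
  Kelston: +30 → 30 < 70
  Marsh: +60 → 80 ≥ 60
  Perry: +10 → 30 < 60
Round 3 — Marsh overflows.
  Claymore: +25 → 25 < 120
  Kelston: +90 → 120 ≥ 70
Round 4 — Kelston overflows.
  Dunlea: +50 → 50 < 80
  Newell: +30 → 30 < 70
No further overflows.

4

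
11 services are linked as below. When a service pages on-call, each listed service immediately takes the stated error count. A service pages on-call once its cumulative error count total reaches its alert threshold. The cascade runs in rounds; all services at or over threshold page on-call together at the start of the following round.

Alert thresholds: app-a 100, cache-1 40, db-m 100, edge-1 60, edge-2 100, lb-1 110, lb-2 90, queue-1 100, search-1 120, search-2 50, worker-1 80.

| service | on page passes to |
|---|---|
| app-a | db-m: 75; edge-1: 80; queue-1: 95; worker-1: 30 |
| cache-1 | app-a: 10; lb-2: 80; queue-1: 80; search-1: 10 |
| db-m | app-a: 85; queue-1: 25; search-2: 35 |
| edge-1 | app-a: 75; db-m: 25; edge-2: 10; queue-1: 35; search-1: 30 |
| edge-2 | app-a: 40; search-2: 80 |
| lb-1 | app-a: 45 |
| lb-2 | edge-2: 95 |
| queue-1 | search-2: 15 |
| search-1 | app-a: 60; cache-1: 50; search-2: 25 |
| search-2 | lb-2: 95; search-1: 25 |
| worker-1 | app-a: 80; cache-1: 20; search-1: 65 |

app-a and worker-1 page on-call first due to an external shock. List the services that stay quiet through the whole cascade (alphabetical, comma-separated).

Round 1 — app-a, worker-1 page on-call (initial).
  cache-1: +20 → 20 < 40
  db-m: +75 → 75 < 100
  edge-1: +80 → 80 ≥ 60
  queue-1: +95 → 95 < 100
  search-1: +65 → 65 < 120
Round 2 — edge-1 pages on-call.
  db-m: +25 → 100 ≥ 100
  edge-2: +10 → 10 < 100
  queue-1: +35 → 130 ≥ 100
  search-1: +30 → 95 < 120
Round 3 — db-m, queue-1 page on-call.
  search-2: +35+15 → 50 ≥ 50
Round 4 — search-2 pages on-call.
  lb-2: +95 → 95 ≥ 90
  search-1: +25 → 120 ≥ 120
Round 5 — lb-2, search-1 page on-call.
  cache-1: +50 → 70 ≥ 40
  edge-2: +95 → 105 ≥ 100
Round 6 — cache-1, edge-2 page on-call.
No further pages.

lb-1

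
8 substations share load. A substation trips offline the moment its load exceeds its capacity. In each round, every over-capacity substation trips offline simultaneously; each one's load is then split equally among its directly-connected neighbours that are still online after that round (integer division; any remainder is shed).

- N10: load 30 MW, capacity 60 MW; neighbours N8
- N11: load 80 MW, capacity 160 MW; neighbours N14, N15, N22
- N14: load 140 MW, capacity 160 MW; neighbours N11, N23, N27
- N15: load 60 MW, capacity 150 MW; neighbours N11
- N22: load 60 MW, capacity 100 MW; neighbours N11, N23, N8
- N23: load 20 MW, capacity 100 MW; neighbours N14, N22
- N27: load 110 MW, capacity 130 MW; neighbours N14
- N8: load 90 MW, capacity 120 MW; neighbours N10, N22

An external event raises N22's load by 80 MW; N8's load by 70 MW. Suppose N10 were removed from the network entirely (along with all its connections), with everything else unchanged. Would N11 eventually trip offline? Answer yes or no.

no

With N10 removed:
Round 1 — N22 at 140 > 100; N8 at 160 > 120. N22, N8 trip offline.
  N22 sheds 140 MW to N11, N23: 70 each.
    N11: 80+70 = 150 ≤ 160
    N23: 20+70 = 90 ≤ 100
  N8 sheds 160 MW: no online neighbours, lost.
No further trips.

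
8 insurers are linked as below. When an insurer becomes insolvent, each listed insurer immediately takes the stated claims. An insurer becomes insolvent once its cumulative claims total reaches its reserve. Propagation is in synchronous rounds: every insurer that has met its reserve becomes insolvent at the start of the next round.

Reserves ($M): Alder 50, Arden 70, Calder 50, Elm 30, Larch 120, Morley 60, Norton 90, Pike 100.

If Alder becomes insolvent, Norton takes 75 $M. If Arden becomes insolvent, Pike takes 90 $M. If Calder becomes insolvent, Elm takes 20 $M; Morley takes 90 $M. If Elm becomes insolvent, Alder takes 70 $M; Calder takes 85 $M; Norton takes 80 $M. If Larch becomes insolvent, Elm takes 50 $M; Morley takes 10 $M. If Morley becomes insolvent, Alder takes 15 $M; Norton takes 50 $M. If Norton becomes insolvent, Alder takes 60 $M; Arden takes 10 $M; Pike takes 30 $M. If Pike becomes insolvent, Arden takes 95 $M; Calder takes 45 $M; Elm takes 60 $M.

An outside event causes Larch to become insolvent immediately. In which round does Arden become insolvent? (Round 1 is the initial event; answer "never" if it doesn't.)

never

Round 1 — Larch becomes insolvent (initial).
  Elm: +50 → 50 ≥ 30
  Morley: +10 → 10 < 60
Round 2 — Elm becomes insolvent.
  Alder: +70 → 70 ≥ 50
  Calder: +85 → 85 ≥ 50
  Norton: +80 → 80 < 90
Round 3 — Alder, Calder become insolvent.
  Morley: +90 → 100 ≥ 60
  Norton: +75 → 155 ≥ 90
Round 4 — Morley, Norton become insolvent.
  Arden: +10 → 10 < 70
  Pike: +30 → 30 < 100
No further insolvencies.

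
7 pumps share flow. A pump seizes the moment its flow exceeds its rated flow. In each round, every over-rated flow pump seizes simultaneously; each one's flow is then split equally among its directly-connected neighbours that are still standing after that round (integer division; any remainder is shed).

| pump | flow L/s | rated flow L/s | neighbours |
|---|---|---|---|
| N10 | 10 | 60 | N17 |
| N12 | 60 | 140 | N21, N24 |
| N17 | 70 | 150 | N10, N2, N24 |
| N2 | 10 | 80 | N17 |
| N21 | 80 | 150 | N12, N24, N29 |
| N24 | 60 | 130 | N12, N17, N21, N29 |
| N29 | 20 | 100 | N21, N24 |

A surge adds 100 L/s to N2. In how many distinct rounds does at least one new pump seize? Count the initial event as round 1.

3

Round 1 — N2 at 110 > 80. N2 seizes.
  N2 sheds 110 L/s to N17: 110 each.
    N17: 70+110 = 180 > 150
Round 2 — N17 seizes.
  N17 sheds 180 L/s to N10, N24: 90 each.
    N10: 10+90 = 100 > 60
    N24: 60+90 = 150 > 130
Round 3 — N10, N24 seize.
  N10 sheds 100 L/s: no online neighbours, lost.
  N24 sheds 150 L/s to N12, N21, N29: 50 each.
    N12: 60+50 = 110 ≤ 140
    N21: 80+50 = 130 ≤ 150
    N29: 20+50 = 70 ≤ 100
No further seizures.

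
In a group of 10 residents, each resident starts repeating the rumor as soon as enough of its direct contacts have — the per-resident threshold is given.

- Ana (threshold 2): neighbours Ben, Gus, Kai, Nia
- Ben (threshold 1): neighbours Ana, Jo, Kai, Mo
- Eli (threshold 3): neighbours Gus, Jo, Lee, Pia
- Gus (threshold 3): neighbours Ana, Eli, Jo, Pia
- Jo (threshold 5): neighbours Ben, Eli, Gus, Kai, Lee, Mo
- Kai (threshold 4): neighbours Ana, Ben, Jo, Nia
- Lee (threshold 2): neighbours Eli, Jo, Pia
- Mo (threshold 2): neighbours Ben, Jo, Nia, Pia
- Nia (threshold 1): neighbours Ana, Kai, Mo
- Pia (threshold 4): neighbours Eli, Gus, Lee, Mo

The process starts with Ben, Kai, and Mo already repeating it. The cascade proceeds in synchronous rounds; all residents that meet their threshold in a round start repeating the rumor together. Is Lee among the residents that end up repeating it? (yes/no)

Round 1 — Ben, Kai, Mo start repeating the rumor (initial).
Round 2 — checking thresholds:
  Ana: 2 of 4 neighbours ≥ 2, starts repeating the rumor.
  Jo: 3 of 6 neighbours < 5, holds.
  Nia: 2 of 3 neighbours ≥ 1, starts repeating the rumor.
  Pia: 1 of 4 neighbours < 4, holds.
Round 3 — no new spreads; cascade stops.

no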